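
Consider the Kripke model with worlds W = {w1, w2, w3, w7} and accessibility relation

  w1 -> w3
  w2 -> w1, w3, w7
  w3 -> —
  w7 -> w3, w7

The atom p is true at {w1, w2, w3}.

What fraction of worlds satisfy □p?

1/2

w1: successors {w3}; p there: w3:T. ✓
w2: successors {w1, w3, w7}; p there: w1:T, w3:T, w7:F. ✗
w3: no successors, so □p holds vacuously. ✓
w7: successors {w3, w7}; p there: w3:T, w7:F. ✗
That's 2 of 4 worlds, so 2/4 = 1/2.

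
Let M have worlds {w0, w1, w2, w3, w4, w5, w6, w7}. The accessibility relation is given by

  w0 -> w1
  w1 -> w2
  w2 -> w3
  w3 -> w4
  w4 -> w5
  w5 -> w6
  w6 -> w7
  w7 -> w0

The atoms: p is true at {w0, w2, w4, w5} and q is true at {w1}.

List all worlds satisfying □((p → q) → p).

{w1, w3, w4, w7}

w0: successors {w1}; (p → q) → p there: w1:F. ✗
w1: successors {w2}; (p → q) → p there: w2:T. ✓
w2: successors {w3}; (p → q) → p there: w3:F. ✗
w3: successors {w4}; (p → q) → p there: w4:T. ✓
w4: successors {w5}; (p → q) → p there: w5:T. ✓
w5: successors {w6}; (p → q) → p there: w6:F. ✗
w6: successors {w7}; (p → q) → p there: w7:F. ✗
w7: successors {w0}; (p → q) → p there: w0:T. ✓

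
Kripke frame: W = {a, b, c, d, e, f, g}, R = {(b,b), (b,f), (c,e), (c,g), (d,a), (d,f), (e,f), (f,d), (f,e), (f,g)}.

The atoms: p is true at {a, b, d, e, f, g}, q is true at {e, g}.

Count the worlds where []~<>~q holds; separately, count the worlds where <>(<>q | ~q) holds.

For []~<>~q:
a: no successors, so []~<>~q holds vacuously. ✓
b: successors {b, f}; ~<>~q there: b:F, f:F. ✗
c: successors {e, g}; ~<>~q there: e:F, g:T. ✗
d: successors {a, f}; ~<>~q there: a:T, f:F. ✗
e: successors {f}; ~<>~q there: f:F. ✗
f: successors {d, e, g}; ~<>~q there: d:F, e:F, g:T. ✗
g: no successors, so []~<>~q holds vacuously. ✓
— 2 worlds.
For <>(<>q | ~q):
a: no successors, so <>(<>q | ~q) fails. ✗
b: successors {b, f}; <>q | ~q there: b:T, f:T. ✓
c: successors {e, g}; <>q | ~q there: e:F, g:F. ✗
d: successors {a, f}; <>q | ~q there: a:T, f:T. ✓
e: successors {f}; <>q | ~q there: f:T. ✓
f: successors {d, e, g}; <>q | ~q there: d:T, e:F, g:F. ✓
g: no successors, so <>(<>q | ~q) fails. ✗
— 4 worlds.

2 and 4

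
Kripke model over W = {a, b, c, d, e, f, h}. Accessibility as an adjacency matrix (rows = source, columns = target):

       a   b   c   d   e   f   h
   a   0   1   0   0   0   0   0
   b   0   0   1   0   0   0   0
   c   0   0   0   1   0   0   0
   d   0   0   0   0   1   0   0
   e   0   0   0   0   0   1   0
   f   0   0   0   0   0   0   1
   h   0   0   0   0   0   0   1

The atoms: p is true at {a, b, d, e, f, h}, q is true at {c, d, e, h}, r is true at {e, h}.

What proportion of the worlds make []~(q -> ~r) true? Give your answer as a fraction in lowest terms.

3/7

a: successors {b}; ~(q -> ~r) there: b:F. ✗
b: successors {c}; ~(q -> ~r) there: c:F. ✗
c: successors {d}; ~(q -> ~r) there: d:F. ✗
d: successors {e}; ~(q -> ~r) there: e:T. ✓
e: successors {f}; ~(q -> ~r) there: f:F. ✗
f: successors {h}; ~(q -> ~r) there: h:T. ✓
h: successors {h}; ~(q -> ~r) there: h:T. ✓
That's 3 of 7 worlds, so 3/7.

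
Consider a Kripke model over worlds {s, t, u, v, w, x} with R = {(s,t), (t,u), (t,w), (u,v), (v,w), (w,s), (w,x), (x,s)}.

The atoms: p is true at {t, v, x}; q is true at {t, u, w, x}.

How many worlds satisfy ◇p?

3

s: successors {t}; p there: t:T. ✓
t: successors {u, w}; p there: u:F, w:F. ✗
u: successors {v}; p there: v:T. ✓
v: successors {w}; p there: w:F. ✗
w: successors {s, x}; p there: s:F, x:T. ✓
x: successors {s}; p there: s:F. ✗
Satisfying worlds: {s, u, w}.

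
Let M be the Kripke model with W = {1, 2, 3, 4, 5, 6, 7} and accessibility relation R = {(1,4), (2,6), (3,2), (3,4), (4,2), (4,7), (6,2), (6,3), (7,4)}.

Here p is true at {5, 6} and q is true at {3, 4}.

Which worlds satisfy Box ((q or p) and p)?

1: successors {4}; (q or p) and p there: 4:F. ✗
2: successors {6}; (q or p) and p there: 6:T. ✓
3: successors {2, 4}; (q or p) and p there: 2:F, 4:F. ✗
4: successors {2, 7}; (q or p) and p there: 2:F, 7:F. ✗
5: no successors, so Box ((q or p) and p) holds vacuously. ✓
6: successors {2, 3}; (q or p) and p there: 2:F, 3:F. ✗
7: successors {4}; (q or p) and p there: 4:F. ✗

{2, 5}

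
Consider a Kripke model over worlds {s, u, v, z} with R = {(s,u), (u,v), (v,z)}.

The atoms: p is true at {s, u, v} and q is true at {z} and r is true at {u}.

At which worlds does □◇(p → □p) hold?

s: successors {u}; ◇(p → □p) there: u:F. ✗
u: successors {v}; ◇(p → □p) there: v:T. ✓
v: successors {z}; ◇(p → □p) there: z:F. ✗
z: no successors, so □◇(p → □p) holds vacuously. ✓

{u, z}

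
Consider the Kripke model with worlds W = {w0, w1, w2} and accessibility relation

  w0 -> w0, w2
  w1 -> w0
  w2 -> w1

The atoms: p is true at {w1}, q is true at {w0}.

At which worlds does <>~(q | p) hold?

{w0}

w0: successors {w0, w2}; ~(q | p) there: w0:F, w2:T. ✓
w1: successors {w0}; ~(q | p) there: w0:F. ✗
w2: successors {w1}; ~(q | p) there: w1:F. ✗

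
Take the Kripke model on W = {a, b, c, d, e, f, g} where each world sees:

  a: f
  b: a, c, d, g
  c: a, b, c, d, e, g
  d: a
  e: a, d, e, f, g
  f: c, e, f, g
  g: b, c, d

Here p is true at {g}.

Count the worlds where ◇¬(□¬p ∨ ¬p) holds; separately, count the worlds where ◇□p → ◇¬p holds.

For ◇¬(□¬p ∨ ¬p):
a: successors {f}; ¬(□¬p ∨ ¬p) there: f:F. ✗
b: successors {a, c, d, g}; ¬(□¬p ∨ ¬p) there: a:F, c:F, d:F, g:F. ✗
c: successors {a, b, c, d, e, g}; ¬(□¬p ∨ ¬p) there: a:F, b:F, c:F, d:F, e:F, g:F. ✗
d: successors {a}; ¬(□¬p ∨ ¬p) there: a:F. ✗
e: successors {a, d, e, f, g}; ¬(□¬p ∨ ¬p) there: a:F, d:F, e:F, f:F, g:F. ✗
f: successors {c, e, f, g}; ¬(□¬p ∨ ¬p) there: c:F, e:F, f:F, g:F. ✗
g: successors {b, c, d}; ¬(□¬p ∨ ¬p) there: b:F, c:F, d:F. ✗
— 0 worlds.
For ◇□p → ◇¬p:
a: ◇□p is F, ◇¬p is T. ✓
b: ◇□p is F, ◇¬p is T. ✓
c: ◇□p is F, ◇¬p is T. ✓
d: ◇□p is F, ◇¬p is T. ✓
e: ◇□p is F, ◇¬p is T. ✓
f: ◇□p is F, ◇¬p is T. ✓
g: ◇□p is F, ◇¬p is T. ✓
— 7 worlds.

0 and 7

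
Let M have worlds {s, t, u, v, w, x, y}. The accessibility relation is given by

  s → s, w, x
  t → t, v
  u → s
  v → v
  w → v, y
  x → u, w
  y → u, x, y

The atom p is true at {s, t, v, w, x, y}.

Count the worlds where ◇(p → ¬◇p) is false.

5

s: successors {s, w, x}; p → ¬◇p there: s:F, w:F, x:F. ✗
t: successors {t, v}; p → ¬◇p there: t:F, v:F. ✗
u: successors {s}; p → ¬◇p there: s:F. ✗
v: successors {v}; p → ¬◇p there: v:F. ✗
w: successors {v, y}; p → ¬◇p there: v:F, y:F. ✗
x: successors {u, w}; p → ¬◇p there: u:T, w:F. ✓
y: successors {u, x, y}; p → ¬◇p there: u:T, x:F, y:F. ✓
Satisfying worlds: {x, y}.
So ◇(p → ¬◇p) fails at the other 5 worlds.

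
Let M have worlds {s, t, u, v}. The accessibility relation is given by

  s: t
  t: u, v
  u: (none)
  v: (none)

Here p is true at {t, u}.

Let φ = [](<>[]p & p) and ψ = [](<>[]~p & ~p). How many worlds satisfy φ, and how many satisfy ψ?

For [](<>[]p & p):
s: successors {t}; <>[]p & p there: t:T. ✓
t: successors {u, v}; <>[]p & p there: u:F, v:F. ✗
u: no successors, so [](<>[]p & p) holds vacuously. ✓
v: no successors, so [](<>[]p & p) holds vacuously. ✓
— 3 worlds.
For [](<>[]~p & ~p):
s: successors {t}; <>[]~p & ~p there: t:F. ✗
t: successors {u, v}; <>[]~p & ~p there: u:F, v:F. ✗
u: no successors, so [](<>[]~p & ~p) holds vacuously. ✓
v: no successors, so [](<>[]~p & ~p) holds vacuously. ✓
— 2 worlds.

3 and 2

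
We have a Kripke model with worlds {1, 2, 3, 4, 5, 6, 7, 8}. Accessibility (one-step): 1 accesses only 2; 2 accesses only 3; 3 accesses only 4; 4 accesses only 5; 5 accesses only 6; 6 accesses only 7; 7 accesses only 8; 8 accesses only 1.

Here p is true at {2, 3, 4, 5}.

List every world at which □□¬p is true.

{4, 5, 6, 7}

1: successors {2}; □¬p there: 2:F. ✗
2: successors {3}; □¬p there: 3:F. ✗
3: successors {4}; □¬p there: 4:F. ✗
4: successors {5}; □¬p there: 5:T. ✓
5: successors {6}; □¬p there: 6:T. ✓
6: successors {7}; □¬p there: 7:T. ✓
7: successors {8}; □¬p there: 8:T. ✓
8: successors {1}; □¬p there: 1:F. ✗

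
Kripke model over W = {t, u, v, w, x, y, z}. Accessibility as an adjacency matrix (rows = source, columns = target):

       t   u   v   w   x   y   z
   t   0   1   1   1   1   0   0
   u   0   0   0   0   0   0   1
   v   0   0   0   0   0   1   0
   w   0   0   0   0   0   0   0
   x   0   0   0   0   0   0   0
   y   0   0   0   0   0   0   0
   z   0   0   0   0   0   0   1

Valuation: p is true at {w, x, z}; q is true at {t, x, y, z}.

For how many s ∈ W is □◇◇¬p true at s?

t: successors {u, v, w, x}; ◇◇¬p there: u:F, v:F, w:F, x:F. ✗
u: successors {z}; ◇◇¬p there: z:F. ✗
v: successors {y}; ◇◇¬p there: y:F. ✗
w: no successors, so □◇◇¬p holds vacuously. ✓
x: no successors, so □◇◇¬p holds vacuously. ✓
y: no successors, so □◇◇¬p holds vacuously. ✓
z: successors {z}; ◇◇¬p there: z:F. ✗
Satisfying worlds: {w, x, y}.

3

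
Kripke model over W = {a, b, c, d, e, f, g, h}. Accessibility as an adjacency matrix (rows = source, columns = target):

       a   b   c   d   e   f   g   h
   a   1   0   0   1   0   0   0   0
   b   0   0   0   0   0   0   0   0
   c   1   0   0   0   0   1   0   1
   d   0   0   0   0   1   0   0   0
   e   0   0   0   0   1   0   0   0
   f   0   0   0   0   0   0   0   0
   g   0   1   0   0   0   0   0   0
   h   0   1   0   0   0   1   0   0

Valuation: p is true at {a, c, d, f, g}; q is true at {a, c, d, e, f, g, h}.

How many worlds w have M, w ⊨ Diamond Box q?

6

a: successors {a, d}; Box q there: a:T, d:T. ✓
b: no successors, so Diamond Box q fails. ✗
c: successors {a, f, h}; Box q there: a:T, f:T, h:F. ✓
d: successors {e}; Box q there: e:T. ✓
e: successors {e}; Box q there: e:T. ✓
f: no successors, so Diamond Box q fails. ✗
g: successors {b}; Box q there: b:T. ✓
h: successors {b, f}; Box q there: b:T, f:T. ✓
Satisfying worlds: {a, c, d, e, g, h}.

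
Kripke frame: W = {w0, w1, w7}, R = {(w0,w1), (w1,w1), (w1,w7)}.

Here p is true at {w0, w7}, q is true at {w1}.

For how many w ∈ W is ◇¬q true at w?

1

w0: successors {w1}; ¬q there: w1:F. ✗
w1: successors {w1, w7}; ¬q there: w1:F, w7:T. ✓
w7: no successors, so ◇¬q fails. ✗
Satisfying worlds: {w1}.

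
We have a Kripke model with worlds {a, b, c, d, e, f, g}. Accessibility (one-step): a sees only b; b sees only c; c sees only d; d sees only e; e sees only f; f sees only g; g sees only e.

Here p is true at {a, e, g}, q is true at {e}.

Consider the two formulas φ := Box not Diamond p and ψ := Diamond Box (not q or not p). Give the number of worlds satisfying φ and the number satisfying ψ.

4 and 5

For Box not Diamond p:
a: successors {b}; not Diamond p there: b:T. ✓
b: successors {c}; not Diamond p there: c:T. ✓
c: successors {d}; not Diamond p there: d:F. ✗
d: successors {e}; not Diamond p there: e:T. ✓
e: successors {f}; not Diamond p there: f:F. ✗
f: successors {g}; not Diamond p there: g:F. ✗
g: successors {e}; not Diamond p there: e:T. ✓
— 4 worlds.
For Diamond Box (not q or not p):
a: successors {b}; Box (not q or not p) there: b:T. ✓
b: successors {c}; Box (not q or not p) there: c:T. ✓
c: successors {d}; Box (not q or not p) there: d:F. ✗
d: successors {e}; Box (not q or not p) there: e:T. ✓
e: successors {f}; Box (not q or not p) there: f:T. ✓
f: successors {g}; Box (not q or not p) there: g:F. ✗
g: successors {e}; Box (not q or not p) there: e:T. ✓
— 5 worlds.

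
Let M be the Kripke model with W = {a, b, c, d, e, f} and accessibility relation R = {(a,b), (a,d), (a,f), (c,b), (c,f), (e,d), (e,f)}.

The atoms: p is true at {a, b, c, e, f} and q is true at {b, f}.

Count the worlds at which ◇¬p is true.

a: successors {b, d, f}; ¬p there: b:F, d:T, f:F. ✓
b: no successors, so ◇¬p fails. ✗
c: successors {b, f}; ¬p there: b:F, f:F. ✗
d: no successors, so ◇¬p fails. ✗
e: successors {d, f}; ¬p there: d:T, f:F. ✓
f: no successors, so ◇¬p fails. ✗
Satisfying worlds: {a, e}.

2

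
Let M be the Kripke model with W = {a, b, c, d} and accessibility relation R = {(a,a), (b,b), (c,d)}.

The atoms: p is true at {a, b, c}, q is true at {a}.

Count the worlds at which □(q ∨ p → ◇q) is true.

a: successors {a}; q ∨ p → ◇q there: a:T. ✓
b: successors {b}; q ∨ p → ◇q there: b:F. ✗
c: successors {d}; q ∨ p → ◇q there: d:T. ✓
d: no successors, so □(q ∨ p → ◇q) holds vacuously. ✓
Satisfying worlds: {a, c, d}.

3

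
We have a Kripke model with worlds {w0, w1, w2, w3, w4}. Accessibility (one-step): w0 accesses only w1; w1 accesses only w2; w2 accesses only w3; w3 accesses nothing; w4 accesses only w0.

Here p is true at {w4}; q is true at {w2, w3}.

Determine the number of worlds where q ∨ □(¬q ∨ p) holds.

4

w0: q is F, □(¬q ∨ p) is T. ✓
w1: q is F, □(¬q ∨ p) is F. ✗
w2: q is T, □(¬q ∨ p) is F. ✓
w3: q is T, □(¬q ∨ p) is T. ✓
w4: q is F, □(¬q ∨ p) is T. ✓
Satisfying worlds: {w0, w2, w3, w4}.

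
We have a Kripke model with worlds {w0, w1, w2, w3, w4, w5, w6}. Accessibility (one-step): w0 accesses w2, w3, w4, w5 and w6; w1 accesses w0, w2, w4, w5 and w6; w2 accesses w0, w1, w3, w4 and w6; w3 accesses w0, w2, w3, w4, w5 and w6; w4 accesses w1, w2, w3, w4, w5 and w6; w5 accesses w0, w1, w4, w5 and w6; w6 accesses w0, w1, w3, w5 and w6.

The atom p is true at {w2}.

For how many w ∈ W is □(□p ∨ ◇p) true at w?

0

w0: successors {w2, w3, w4, w5, w6}; □p ∨ ◇p there: w2:F, w3:T, w4:T, w5:F, w6:F. ✗
w1: successors {w0, w2, w4, w5, w6}; □p ∨ ◇p there: w0:T, w2:F, w4:T, w5:F, w6:F. ✗
w2: successors {w0, w1, w3, w4, w6}; □p ∨ ◇p there: w0:T, w1:T, w3:T, w4:T, w6:F. ✗
w3: successors {w0, w2, w3, w4, w5, w6}; □p ∨ ◇p there: w0:T, w2:F, w3:T, w4:T, w5:F, w6:F. ✗
w4: successors {w1, w2, w3, w4, w5, w6}; □p ∨ ◇p there: w1:T, w2:F, w3:T, w4:T, w5:F, w6:F. ✗
w5: successors {w0, w1, w4, w5, w6}; □p ∨ ◇p there: w0:T, w1:T, w4:T, w5:F, w6:F. ✗
w6: successors {w0, w1, w3, w5, w6}; □p ∨ ◇p there: w0:T, w1:T, w3:T, w5:F, w6:F. ✗
Satisfying worlds: ∅.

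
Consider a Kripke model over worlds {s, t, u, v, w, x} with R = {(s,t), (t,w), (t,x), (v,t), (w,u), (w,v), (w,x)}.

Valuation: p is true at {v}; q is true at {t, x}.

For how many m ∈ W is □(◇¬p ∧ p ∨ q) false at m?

s: successors {t}; ◇¬p ∧ p ∨ q there: t:T. ✓
t: successors {w, x}; ◇¬p ∧ p ∨ q there: w:F, x:T. ✗
u: no successors, so □(◇¬p ∧ p ∨ q) holds vacuously. ✓
v: successors {t}; ◇¬p ∧ p ∨ q there: t:T. ✓
w: successors {u, v, x}; ◇¬p ∧ p ∨ q there: u:F, v:T, x:T. ✗
x: no successors, so □(◇¬p ∧ p ∨ q) holds vacuously. ✓
Satisfying worlds: {s, u, v, x}.
So □(◇¬p ∧ p ∨ q) fails at the other 2 worlds.

2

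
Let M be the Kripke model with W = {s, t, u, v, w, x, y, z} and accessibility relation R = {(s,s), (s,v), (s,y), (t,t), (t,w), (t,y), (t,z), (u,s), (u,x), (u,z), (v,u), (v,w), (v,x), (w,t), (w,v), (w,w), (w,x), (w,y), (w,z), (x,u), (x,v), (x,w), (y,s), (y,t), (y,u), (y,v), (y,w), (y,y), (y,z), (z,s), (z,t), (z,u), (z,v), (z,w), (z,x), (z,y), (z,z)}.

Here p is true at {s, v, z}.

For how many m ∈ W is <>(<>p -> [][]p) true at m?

s: successors {s, v, y}; <>p -> [][]p there: s:F, v:T, y:F. ✓
t: successors {t, w, y, z}; <>p -> [][]p there: t:F, w:F, y:F, z:F. ✗
u: successors {s, x, z}; <>p -> [][]p there: s:F, x:F, z:F. ✗
v: successors {u, w, x}; <>p -> [][]p there: u:F, w:F, x:F. ✗
w: successors {t, v, w, x, y, z}; <>p -> [][]p there: t:F, v:T, w:F, x:F, y:F, z:F. ✓
x: successors {u, v, w}; <>p -> [][]p there: u:F, v:T, w:F. ✓
y: successors {s, t, u, v, w, y, z}; <>p -> [][]p there: s:F, t:F, u:F, v:T, w:F, y:F, z:F. ✓
z: successors {s, t, u, v, w, x, y, z}; <>p -> [][]p there: s:F, t:F, u:F, v:T, w:F, x:F, y:F, z:F. ✓
Satisfying worlds: {s, w, x, y, z}.

5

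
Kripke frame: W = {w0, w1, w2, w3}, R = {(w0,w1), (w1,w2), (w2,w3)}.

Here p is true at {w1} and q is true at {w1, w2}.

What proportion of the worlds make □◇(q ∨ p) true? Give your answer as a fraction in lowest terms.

w0: successors {w1}; ◇(q ∨ p) there: w1:T. ✓
w1: successors {w2}; ◇(q ∨ p) there: w2:F. ✗
w2: successors {w3}; ◇(q ∨ p) there: w3:F. ✗
w3: no successors, so □◇(q ∨ p) holds vacuously. ✓
That's 2 of 4 worlds, so 2/4 = 1/2.

1/2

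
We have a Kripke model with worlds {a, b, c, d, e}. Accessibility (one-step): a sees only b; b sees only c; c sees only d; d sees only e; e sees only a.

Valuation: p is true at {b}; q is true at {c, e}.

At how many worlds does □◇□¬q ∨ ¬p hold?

a: □◇□¬q is T, ¬p is T. ✓
b: □◇□¬q is F, ¬p is F. ✗
c: □◇□¬q is T, ¬p is T. ✓
d: □◇□¬q is T, ¬p is T. ✓
e: □◇□¬q is F, ¬p is T. ✓
Satisfying worlds: {a, c, d, e}.

4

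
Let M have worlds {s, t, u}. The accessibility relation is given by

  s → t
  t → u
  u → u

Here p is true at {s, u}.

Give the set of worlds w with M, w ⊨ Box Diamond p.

{s, t, u}

s: successors {t}; Diamond p there: t:T. ✓
t: successors {u}; Diamond p there: u:T. ✓
u: successors {u}; Diamond p there: u:T. ✓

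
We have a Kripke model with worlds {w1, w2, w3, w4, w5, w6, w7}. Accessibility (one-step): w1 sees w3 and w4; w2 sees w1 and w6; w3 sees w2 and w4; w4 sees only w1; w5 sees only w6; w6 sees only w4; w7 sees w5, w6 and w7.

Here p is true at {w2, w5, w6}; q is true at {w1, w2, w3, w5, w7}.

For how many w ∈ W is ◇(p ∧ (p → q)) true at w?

2

w1: successors {w3, w4}; p ∧ (p → q) there: w3:F, w4:F. ✗
w2: successors {w1, w6}; p ∧ (p → q) there: w1:F, w6:F. ✗
w3: successors {w2, w4}; p ∧ (p → q) there: w2:T, w4:F. ✓
w4: successors {w1}; p ∧ (p → q) there: w1:F. ✗
w5: successors {w6}; p ∧ (p → q) there: w6:F. ✗
w6: successors {w4}; p ∧ (p → q) there: w4:F. ✗
w7: successors {w5, w6, w7}; p ∧ (p → q) there: w5:T, w6:F, w7:F. ✓
Satisfying worlds: {w3, w7}.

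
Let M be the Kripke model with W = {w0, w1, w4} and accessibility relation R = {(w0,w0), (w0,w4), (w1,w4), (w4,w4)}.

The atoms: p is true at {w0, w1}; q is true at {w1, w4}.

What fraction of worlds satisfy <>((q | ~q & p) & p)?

1/3

w0: successors {w0, w4}; (q | ~q & p) & p there: w0:T, w4:F. ✓
w1: successors {w4}; (q | ~q & p) & p there: w4:F. ✗
w4: successors {w4}; (q | ~q & p) & p there: w4:F. ✗
That's 1 of 3 worlds, so 1/3.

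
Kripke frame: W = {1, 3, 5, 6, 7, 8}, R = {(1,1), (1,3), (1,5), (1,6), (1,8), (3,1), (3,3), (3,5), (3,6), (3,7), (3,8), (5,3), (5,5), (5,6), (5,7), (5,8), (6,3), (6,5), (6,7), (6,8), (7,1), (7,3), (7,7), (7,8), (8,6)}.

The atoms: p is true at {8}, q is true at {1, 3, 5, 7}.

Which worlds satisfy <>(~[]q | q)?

{1, 3, 5, 6, 7, 8}

1: successors {1, 3, 5, 6, 8}; ~[]q | q there: 1:T, 3:T, 5:T, 6:T, 8:T. ✓
3: successors {1, 3, 5, 6, 7, 8}; ~[]q | q there: 1:T, 3:T, 5:T, 6:T, 7:T, 8:T. ✓
5: successors {3, 5, 6, 7, 8}; ~[]q | q there: 3:T, 5:T, 6:T, 7:T, 8:T. ✓
6: successors {3, 5, 7, 8}; ~[]q | q there: 3:T, 5:T, 7:T, 8:T. ✓
7: successors {1, 3, 7, 8}; ~[]q | q there: 1:T, 3:T, 7:T, 8:T. ✓
8: successors {6}; ~[]q | q there: 6:T. ✓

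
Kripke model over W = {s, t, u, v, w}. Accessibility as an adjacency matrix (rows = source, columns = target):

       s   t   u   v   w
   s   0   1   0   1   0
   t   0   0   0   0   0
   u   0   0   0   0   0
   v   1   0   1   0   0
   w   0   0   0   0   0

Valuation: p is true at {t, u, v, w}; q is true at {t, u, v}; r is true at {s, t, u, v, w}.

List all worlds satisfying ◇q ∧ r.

s: ◇q is T, r is T. ✓
t: ◇q is F, r is T. ✗
u: ◇q is F, r is T. ✗
v: ◇q is T, r is T. ✓
w: ◇q is F, r is T. ✗

{s, v}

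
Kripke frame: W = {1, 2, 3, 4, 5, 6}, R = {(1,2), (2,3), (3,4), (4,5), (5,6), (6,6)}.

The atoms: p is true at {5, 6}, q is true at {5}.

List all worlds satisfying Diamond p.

{4, 5, 6}

1: successors {2}; p there: 2:F. ✗
2: successors {3}; p there: 3:F. ✗
3: successors {4}; p there: 4:F. ✗
4: successors {5}; p there: 5:T. ✓
5: successors {6}; p there: 6:T. ✓
6: successors {6}; p there: 6:T. ✓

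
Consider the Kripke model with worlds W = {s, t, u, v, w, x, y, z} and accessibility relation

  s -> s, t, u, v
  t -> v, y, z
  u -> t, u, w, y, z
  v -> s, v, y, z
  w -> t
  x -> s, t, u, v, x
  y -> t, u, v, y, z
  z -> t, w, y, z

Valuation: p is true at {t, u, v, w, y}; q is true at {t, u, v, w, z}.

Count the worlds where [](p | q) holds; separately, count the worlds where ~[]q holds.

For [](p | q):
s: successors {s, t, u, v}; p | q there: s:F, t:T, u:T, v:T. ✗
t: successors {v, y, z}; p | q there: v:T, y:T, z:T. ✓
u: successors {t, u, w, y, z}; p | q there: t:T, u:T, w:T, y:T, z:T. ✓
v: successors {s, v, y, z}; p | q there: s:F, v:T, y:T, z:T. ✗
w: successors {t}; p | q there: t:T. ✓
x: successors {s, t, u, v, x}; p | q there: s:F, t:T, u:T, v:T, x:F. ✗
y: successors {t, u, v, y, z}; p | q there: t:T, u:T, v:T, y:T, z:T. ✓
z: successors {t, w, y, z}; p | q there: t:T, w:T, y:T, z:T. ✓
— 5 worlds.
For ~[]q:
s: []q is F. ✓
t: []q is F. ✓
u: []q is F. ✓
v: []q is F. ✓
w: []q is T. ✗
x: []q is F. ✓
y: []q is F. ✓
z: []q is F. ✓
— 7 worlds.

5 and 7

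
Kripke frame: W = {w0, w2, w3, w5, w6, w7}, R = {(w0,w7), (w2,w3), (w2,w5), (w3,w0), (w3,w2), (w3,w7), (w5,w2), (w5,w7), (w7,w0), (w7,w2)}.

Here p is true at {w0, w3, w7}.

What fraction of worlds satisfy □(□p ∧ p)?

1/6

w0: successors {w7}; □p ∧ p there: w7:F. ✗
w2: successors {w3, w5}; □p ∧ p there: w3:F, w5:F. ✗
w3: successors {w0, w2, w7}; □p ∧ p there: w0:T, w2:F, w7:F. ✗
w5: successors {w2, w7}; □p ∧ p there: w2:F, w7:F. ✗
w6: no successors, so □(□p ∧ p) holds vacuously. ✓
w7: successors {w0, w2}; □p ∧ p there: w0:T, w2:F. ✗
That's 1 of 6 worlds, so 1/6.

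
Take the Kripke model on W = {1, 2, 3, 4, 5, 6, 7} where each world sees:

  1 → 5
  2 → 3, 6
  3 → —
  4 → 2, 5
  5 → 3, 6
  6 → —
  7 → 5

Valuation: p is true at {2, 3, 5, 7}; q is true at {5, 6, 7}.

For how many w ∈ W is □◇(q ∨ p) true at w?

5

1: successors {5}; ◇(q ∨ p) there: 5:T. ✓
2: successors {3, 6}; ◇(q ∨ p) there: 3:F, 6:F. ✗
3: no successors, so □◇(q ∨ p) holds vacuously. ✓
4: successors {2, 5}; ◇(q ∨ p) there: 2:T, 5:T. ✓
5: successors {3, 6}; ◇(q ∨ p) there: 3:F, 6:F. ✗
6: no successors, so □◇(q ∨ p) holds vacuously. ✓
7: successors {5}; ◇(q ∨ p) there: 5:T. ✓
Satisfying worlds: {1, 3, 4, 6, 7}.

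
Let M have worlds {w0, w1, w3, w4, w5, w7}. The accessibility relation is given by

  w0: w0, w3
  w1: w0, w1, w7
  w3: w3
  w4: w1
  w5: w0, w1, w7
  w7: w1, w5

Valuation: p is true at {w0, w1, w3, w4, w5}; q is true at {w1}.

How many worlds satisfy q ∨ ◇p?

6

w0: q is F, ◇p is T. ✓
w1: q is T, ◇p is T. ✓
w3: q is F, ◇p is T. ✓
w4: q is F, ◇p is T. ✓
w5: q is F, ◇p is T. ✓
w7: q is F, ◇p is T. ✓
Satisfying worlds: {w0, w1, w3, w4, w5, w7}.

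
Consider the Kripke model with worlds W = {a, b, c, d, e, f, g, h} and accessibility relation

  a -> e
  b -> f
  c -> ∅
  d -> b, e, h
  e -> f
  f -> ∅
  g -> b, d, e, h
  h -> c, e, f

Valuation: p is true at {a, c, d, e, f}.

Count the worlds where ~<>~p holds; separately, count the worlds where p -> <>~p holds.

For ~<>~p:
a: <>~p is F. ✓
b: <>~p is F. ✓
c: <>~p is F. ✓
d: <>~p is T. ✗
e: <>~p is F. ✓
f: <>~p is F. ✓
g: <>~p is T. ✗
h: <>~p is F. ✓
— 6 worlds.
For p -> <>~p:
a: p is T, <>~p is F. ✗
b: p is F, <>~p is F. ✓
c: p is T, <>~p is F. ✗
d: p is T, <>~p is T. ✓
e: p is T, <>~p is F. ✗
f: p is T, <>~p is F. ✗
g: p is F, <>~p is T. ✓
h: p is F, <>~p is F. ✓
— 4 worlds.

6 and 4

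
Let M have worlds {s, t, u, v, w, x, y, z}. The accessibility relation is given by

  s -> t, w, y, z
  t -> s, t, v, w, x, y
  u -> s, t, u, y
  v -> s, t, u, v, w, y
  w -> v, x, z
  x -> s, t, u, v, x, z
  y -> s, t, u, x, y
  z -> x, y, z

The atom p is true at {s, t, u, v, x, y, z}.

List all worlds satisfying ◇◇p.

s: successors {t, w, y, z}; ◇p there: t:T, w:T, y:T, z:T. ✓
t: successors {s, t, v, w, x, y}; ◇p there: s:T, t:T, v:T, w:T, x:T, y:T. ✓
u: successors {s, t, u, y}; ◇p there: s:T, t:T, u:T, y:T. ✓
v: successors {s, t, u, v, w, y}; ◇p there: s:T, t:T, u:T, v:T, w:T, y:T. ✓
w: successors {v, x, z}; ◇p there: v:T, x:T, z:T. ✓
x: successors {s, t, u, v, x, z}; ◇p there: s:T, t:T, u:T, v:T, x:T, z:T. ✓
y: successors {s, t, u, x, y}; ◇p there: s:T, t:T, u:T, x:T, y:T. ✓
z: successors {x, y, z}; ◇p there: x:T, y:T, z:T. ✓

{s, t, u, v, w, x, y, z}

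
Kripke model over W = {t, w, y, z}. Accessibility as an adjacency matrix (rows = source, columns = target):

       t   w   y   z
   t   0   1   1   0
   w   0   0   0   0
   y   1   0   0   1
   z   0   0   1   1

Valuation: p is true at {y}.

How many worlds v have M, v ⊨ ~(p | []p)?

t: p | []p is F. ✓
w: p | []p is T. ✗
y: p | []p is T. ✗
z: p | []p is F. ✓
Satisfying worlds: {t, z}.

2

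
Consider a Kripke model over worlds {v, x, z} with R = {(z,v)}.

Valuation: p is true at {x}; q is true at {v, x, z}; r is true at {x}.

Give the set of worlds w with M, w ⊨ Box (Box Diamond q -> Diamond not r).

{v, x}

v: no successors, so Box (Box Diamond q -> Diamond not r) holds vacuously. ✓
x: no successors, so Box (Box Diamond q -> Diamond not r) holds vacuously. ✓
z: successors {v}; Box Diamond q -> Diamond not r there: v:F. ✗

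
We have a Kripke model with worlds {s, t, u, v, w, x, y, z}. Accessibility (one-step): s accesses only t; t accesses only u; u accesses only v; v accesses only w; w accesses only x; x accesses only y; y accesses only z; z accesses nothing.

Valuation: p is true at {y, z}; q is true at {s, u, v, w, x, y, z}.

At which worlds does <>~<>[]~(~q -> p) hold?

s: successors {t}; ~<>[]~(~q -> p) there: t:T. ✓
t: successors {u}; ~<>[]~(~q -> p) there: u:T. ✓
u: successors {v}; ~<>[]~(~q -> p) there: v:T. ✓
v: successors {w}; ~<>[]~(~q -> p) there: w:T. ✓
w: successors {x}; ~<>[]~(~q -> p) there: x:T. ✓
x: successors {y}; ~<>[]~(~q -> p) there: y:F. ✗
y: successors {z}; ~<>[]~(~q -> p) there: z:T. ✓
z: no successors, so <>~<>[]~(~q -> p) fails. ✗

{s, t, u, v, w, y}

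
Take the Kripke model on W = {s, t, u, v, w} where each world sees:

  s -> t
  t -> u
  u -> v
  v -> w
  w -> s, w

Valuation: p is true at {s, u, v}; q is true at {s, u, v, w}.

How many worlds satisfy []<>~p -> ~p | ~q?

s: []<>~p is F, ~p | ~q is F. ✓
t: []<>~p is F, ~p | ~q is T. ✓
u: []<>~p is T, ~p | ~q is F. ✗
v: []<>~p is T, ~p | ~q is F. ✗
w: []<>~p is T, ~p | ~q is T. ✓
Satisfying worlds: {s, t, w}.

3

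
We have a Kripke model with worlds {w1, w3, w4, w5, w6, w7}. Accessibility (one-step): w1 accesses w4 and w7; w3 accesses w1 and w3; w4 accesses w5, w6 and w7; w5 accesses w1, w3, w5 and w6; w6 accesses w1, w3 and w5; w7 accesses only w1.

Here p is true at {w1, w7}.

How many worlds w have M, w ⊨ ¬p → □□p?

2

w1: ¬p is F, □□p is F. ✓
w3: ¬p is T, □□p is F. ✗
w4: ¬p is T, □□p is F. ✗
w5: ¬p is T, □□p is F. ✗
w6: ¬p is T, □□p is F. ✗
w7: ¬p is F, □□p is F. ✓
Satisfying worlds: {w1, w7}.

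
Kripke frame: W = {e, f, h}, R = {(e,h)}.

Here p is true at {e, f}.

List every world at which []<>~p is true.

{f, h}

e: successors {h}; <>~p there: h:F. ✗
f: no successors, so []<>~p holds vacuously. ✓
h: no successors, so []<>~p holds vacuously. ✓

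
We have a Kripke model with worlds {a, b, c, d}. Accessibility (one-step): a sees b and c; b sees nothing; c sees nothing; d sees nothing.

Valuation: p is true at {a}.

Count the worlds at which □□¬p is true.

4

a: successors {b, c}; □¬p there: b:T, c:T. ✓
b: no successors, so □□¬p holds vacuously. ✓
c: no successors, so □□¬p holds vacuously. ✓
d: no successors, so □□¬p holds vacuously. ✓
Satisfying worlds: {a, b, c, d}.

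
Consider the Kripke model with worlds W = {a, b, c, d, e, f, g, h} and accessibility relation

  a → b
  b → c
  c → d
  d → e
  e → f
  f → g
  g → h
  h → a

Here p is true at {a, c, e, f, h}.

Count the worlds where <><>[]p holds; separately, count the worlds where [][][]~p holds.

For <><>[]p:
a: successors {b}; <>[]p there: b:F. ✗
b: successors {c}; <>[]p there: c:T. ✓
c: successors {d}; <>[]p there: d:T. ✓
d: successors {e}; <>[]p there: e:F. ✗
e: successors {f}; <>[]p there: f:T. ✓
f: successors {g}; <>[]p there: g:T. ✓
g: successors {h}; <>[]p there: h:F. ✗
h: successors {a}; <>[]p there: a:T. ✓
— 5 worlds.
For [][][]~p:
a: successors {b}; [][]~p there: b:T. ✓
b: successors {c}; [][]~p there: c:F. ✗
c: successors {d}; [][]~p there: d:F. ✗
d: successors {e}; [][]~p there: e:T. ✓
e: successors {f}; [][]~p there: f:F. ✗
f: successors {g}; [][]~p there: g:F. ✗
g: successors {h}; [][]~p there: h:T. ✓
h: successors {a}; [][]~p there: a:F. ✗
— 3 worlds.

5 and 3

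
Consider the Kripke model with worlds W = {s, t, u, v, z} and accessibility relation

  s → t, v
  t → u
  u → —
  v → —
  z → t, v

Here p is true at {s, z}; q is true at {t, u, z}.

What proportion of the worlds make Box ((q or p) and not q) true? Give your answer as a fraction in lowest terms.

2/5

s: successors {t, v}; (q or p) and not q there: t:F, v:F. ✗
t: successors {u}; (q or p) and not q there: u:F. ✗
u: no successors, so Box ((q or p) and not q) holds vacuously. ✓
v: no successors, so Box ((q or p) and not q) holds vacuously. ✓
z: successors {t, v}; (q or p) and not q there: t:F, v:F. ✗
That's 2 of 5 worlds, so 2/5.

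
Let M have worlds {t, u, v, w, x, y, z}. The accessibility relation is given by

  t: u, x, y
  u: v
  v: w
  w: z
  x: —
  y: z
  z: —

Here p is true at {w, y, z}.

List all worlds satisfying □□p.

{u, v, w, x, y, z}

t: successors {u, x, y}; □p there: u:F, x:T, y:T. ✗
u: successors {v}; □p there: v:T. ✓
v: successors {w}; □p there: w:T. ✓
w: successors {z}; □p there: z:T. ✓
x: no successors, so □□p holds vacuously. ✓
y: successors {z}; □p there: z:T. ✓
z: no successors, so □□p holds vacuously. ✓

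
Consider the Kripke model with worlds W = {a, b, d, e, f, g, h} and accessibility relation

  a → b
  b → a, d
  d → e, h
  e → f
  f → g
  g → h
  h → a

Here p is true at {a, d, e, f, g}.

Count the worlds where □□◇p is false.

4

a: successors {b}; □◇p there: b:F. ✗
b: successors {a, d}; □◇p there: a:T, d:T. ✓
d: successors {e, h}; □◇p there: e:T, h:F. ✗
e: successors {f}; □◇p there: f:F. ✗
f: successors {g}; □◇p there: g:T. ✓
g: successors {h}; □◇p there: h:F. ✗
h: successors {a}; □◇p there: a:T. ✓
Satisfying worlds: {b, f, h}.
So □□◇p fails at the other 4 worlds.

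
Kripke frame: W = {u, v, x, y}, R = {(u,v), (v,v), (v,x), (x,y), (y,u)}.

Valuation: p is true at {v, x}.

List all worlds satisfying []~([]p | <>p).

{x}

u: successors {v}; ~([]p | <>p) there: v:F. ✗
v: successors {v, x}; ~([]p | <>p) there: v:F, x:T. ✗
x: successors {y}; ~([]p | <>p) there: y:T. ✓
y: successors {u}; ~([]p | <>p) there: u:F. ✗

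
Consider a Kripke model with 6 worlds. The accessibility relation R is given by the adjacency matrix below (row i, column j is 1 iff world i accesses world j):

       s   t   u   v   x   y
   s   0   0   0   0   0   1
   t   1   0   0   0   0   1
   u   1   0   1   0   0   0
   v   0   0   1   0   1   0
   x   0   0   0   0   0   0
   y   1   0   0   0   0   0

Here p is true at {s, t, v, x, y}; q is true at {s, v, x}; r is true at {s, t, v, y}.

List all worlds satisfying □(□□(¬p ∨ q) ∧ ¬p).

{x}

s: successors {y}; □□(¬p ∨ q) ∧ ¬p there: y:F. ✗
t: successors {s, y}; □□(¬p ∨ q) ∧ ¬p there: s:F, y:F. ✗
u: successors {s, u}; □□(¬p ∨ q) ∧ ¬p there: s:F, u:F. ✗
v: successors {u, x}; □□(¬p ∨ q) ∧ ¬p there: u:F, x:F. ✗
x: no successors, so □(□□(¬p ∨ q) ∧ ¬p) holds vacuously. ✓
y: successors {s}; □□(¬p ∨ q) ∧ ¬p there: s:F. ✗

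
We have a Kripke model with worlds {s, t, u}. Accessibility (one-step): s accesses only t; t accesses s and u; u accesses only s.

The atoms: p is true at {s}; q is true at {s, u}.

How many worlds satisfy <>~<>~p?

s: successors {t}; ~<>~p there: t:F. ✗
t: successors {s, u}; ~<>~p there: s:F, u:T. ✓
u: successors {s}; ~<>~p there: s:F. ✗
Satisfying worlds: {t}.

1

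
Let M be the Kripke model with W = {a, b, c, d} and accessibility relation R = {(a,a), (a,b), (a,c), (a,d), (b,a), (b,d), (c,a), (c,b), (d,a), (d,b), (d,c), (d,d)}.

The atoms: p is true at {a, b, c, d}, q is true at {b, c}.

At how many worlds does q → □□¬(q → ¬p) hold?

2

a: q is F, □□¬(q → ¬p) is F. ✓
b: q is T, □□¬(q → ¬p) is F. ✗
c: q is T, □□¬(q → ¬p) is F. ✗
d: q is F, □□¬(q → ¬p) is F. ✓
Satisfying worlds: {a, d}.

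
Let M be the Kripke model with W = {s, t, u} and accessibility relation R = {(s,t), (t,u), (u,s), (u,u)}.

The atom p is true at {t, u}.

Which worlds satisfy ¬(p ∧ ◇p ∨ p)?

s: p ∧ ◇p ∨ p is F. ✓
t: p ∧ ◇p ∨ p is T. ✗
u: p ∧ ◇p ∨ p is T. ✗

{s}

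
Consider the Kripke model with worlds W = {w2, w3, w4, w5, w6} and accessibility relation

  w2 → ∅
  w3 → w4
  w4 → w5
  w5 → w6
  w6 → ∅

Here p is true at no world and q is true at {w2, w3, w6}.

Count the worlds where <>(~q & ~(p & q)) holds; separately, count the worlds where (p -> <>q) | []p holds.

For <>(~q & ~(p & q)):
w2: no successors, so <>(~q & ~(p & q)) fails. ✗
w3: successors {w4}; ~q & ~(p & q) there: w4:T. ✓
w4: successors {w5}; ~q & ~(p & q) there: w5:T. ✓
w5: successors {w6}; ~q & ~(p & q) there: w6:F. ✗
w6: no successors, so <>(~q & ~(p & q)) fails. ✗
— 2 worlds.
For (p -> <>q) | []p:
w2: p -> <>q is T, []p is T. ✓
w3: p -> <>q is T, []p is F. ✓
w4: p -> <>q is T, []p is F. ✓
w5: p -> <>q is T, []p is F. ✓
w6: p -> <>q is T, []p is T. ✓
— 5 worlds.

2 and 5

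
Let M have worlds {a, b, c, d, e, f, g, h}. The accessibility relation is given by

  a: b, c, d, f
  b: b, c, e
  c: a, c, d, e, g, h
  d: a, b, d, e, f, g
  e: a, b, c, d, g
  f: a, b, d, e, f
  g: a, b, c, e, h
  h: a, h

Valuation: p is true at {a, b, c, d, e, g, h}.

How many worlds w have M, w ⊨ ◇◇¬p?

7

a: successors {b, c, d, f}; ◇¬p there: b:F, c:F, d:T, f:T. ✓
b: successors {b, c, e}; ◇¬p there: b:F, c:F, e:F. ✗
c: successors {a, c, d, e, g, h}; ◇¬p there: a:T, c:F, d:T, e:F, g:F, h:F. ✓
d: successors {a, b, d, e, f, g}; ◇¬p there: a:T, b:F, d:T, e:F, f:T, g:F. ✓
e: successors {a, b, c, d, g}; ◇¬p there: a:T, b:F, c:F, d:T, g:F. ✓
f: successors {a, b, d, e, f}; ◇¬p there: a:T, b:F, d:T, e:F, f:T. ✓
g: successors {a, b, c, e, h}; ◇¬p there: a:T, b:F, c:F, e:F, h:F. ✓
h: successors {a, h}; ◇¬p there: a:T, h:F. ✓
Satisfying worlds: {a, c, d, e, f, g, h}.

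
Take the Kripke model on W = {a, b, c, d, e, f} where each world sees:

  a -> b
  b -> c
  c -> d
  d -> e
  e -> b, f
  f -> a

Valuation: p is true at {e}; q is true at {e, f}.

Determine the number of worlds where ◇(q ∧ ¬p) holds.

a: successors {b}; q ∧ ¬p there: b:F. ✗
b: successors {c}; q ∧ ¬p there: c:F. ✗
c: successors {d}; q ∧ ¬p there: d:F. ✗
d: successors {e}; q ∧ ¬p there: e:F. ✗
e: successors {b, f}; q ∧ ¬p there: b:F, f:T. ✓
f: successors {a}; q ∧ ¬p there: a:F. ✗
Satisfying worlds: {e}.

1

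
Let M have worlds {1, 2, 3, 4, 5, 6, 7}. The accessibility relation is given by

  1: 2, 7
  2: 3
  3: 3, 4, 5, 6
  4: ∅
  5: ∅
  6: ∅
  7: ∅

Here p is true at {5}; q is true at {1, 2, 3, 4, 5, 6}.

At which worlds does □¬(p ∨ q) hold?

{4, 5, 6, 7}

1: successors {2, 7}; ¬(p ∨ q) there: 2:F, 7:T. ✗
2: successors {3}; ¬(p ∨ q) there: 3:F. ✗
3: successors {3, 4, 5, 6}; ¬(p ∨ q) there: 3:F, 4:F, 5:F, 6:F. ✗
4: no successors, so □¬(p ∨ q) holds vacuously. ✓
5: no successors, so □¬(p ∨ q) holds vacuously. ✓
6: no successors, so □¬(p ∨ q) holds vacuously. ✓
7: no successors, so □¬(p ∨ q) holds vacuously. ✓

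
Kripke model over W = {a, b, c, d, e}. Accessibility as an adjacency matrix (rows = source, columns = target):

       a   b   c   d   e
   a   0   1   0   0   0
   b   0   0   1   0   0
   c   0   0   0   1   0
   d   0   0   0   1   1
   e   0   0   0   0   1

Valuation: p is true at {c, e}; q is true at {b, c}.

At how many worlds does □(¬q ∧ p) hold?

1

a: successors {b}; ¬q ∧ p there: b:F. ✗
b: successors {c}; ¬q ∧ p there: c:F. ✗
c: successors {d}; ¬q ∧ p there: d:F. ✗
d: successors {d, e}; ¬q ∧ p there: d:F, e:T. ✗
e: successors {e}; ¬q ∧ p there: e:T. ✓
Satisfying worlds: {e}.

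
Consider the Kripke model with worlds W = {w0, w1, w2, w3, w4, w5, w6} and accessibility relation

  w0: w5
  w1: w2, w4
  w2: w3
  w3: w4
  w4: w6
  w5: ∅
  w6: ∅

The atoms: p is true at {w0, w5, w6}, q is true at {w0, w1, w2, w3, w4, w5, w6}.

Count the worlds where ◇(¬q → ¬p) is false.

w0: successors {w5}; ¬q → ¬p there: w5:T. ✓
w1: successors {w2, w4}; ¬q → ¬p there: w2:T, w4:T. ✓
w2: successors {w3}; ¬q → ¬p there: w3:T. ✓
w3: successors {w4}; ¬q → ¬p there: w4:T. ✓
w4: successors {w6}; ¬q → ¬p there: w6:T. ✓
w5: no successors, so ◇(¬q → ¬p) fails. ✗
w6: no successors, so ◇(¬q → ¬p) fails. ✗
Satisfying worlds: {w0, w1, w2, w3, w4}.
So ◇(¬q → ¬p) fails at the other 2 worlds.

2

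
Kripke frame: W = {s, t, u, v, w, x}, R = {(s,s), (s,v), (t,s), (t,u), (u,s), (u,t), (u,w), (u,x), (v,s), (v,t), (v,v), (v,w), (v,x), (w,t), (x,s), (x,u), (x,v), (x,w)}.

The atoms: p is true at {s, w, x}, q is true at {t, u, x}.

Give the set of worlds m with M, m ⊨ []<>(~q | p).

s: successors {s, v}; <>(~q | p) there: s:T, v:T. ✓
t: successors {s, u}; <>(~q | p) there: s:T, u:T. ✓
u: successors {s, t, w, x}; <>(~q | p) there: s:T, t:T, w:F, x:T. ✗
v: successors {s, t, v, w, x}; <>(~q | p) there: s:T, t:T, v:T, w:F, x:T. ✗
w: successors {t}; <>(~q | p) there: t:T. ✓
x: successors {s, u, v, w}; <>(~q | p) there: s:T, u:T, v:T, w:F. ✗

{s, t, w}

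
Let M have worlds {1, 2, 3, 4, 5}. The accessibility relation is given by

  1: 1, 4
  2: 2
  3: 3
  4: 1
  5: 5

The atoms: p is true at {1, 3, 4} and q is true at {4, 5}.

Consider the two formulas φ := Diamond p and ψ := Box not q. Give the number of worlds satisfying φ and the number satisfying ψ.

3 and 3

For Diamond p:
1: successors {1, 4}; p there: 1:T, 4:T. ✓
2: successors {2}; p there: 2:F. ✗
3: successors {3}; p there: 3:T. ✓
4: successors {1}; p there: 1:T. ✓
5: successors {5}; p there: 5:F. ✗
— 3 worlds.
For Box not q:
1: successors {1, 4}; not q there: 1:T, 4:F. ✗
2: successors {2}; not q there: 2:T. ✓
3: successors {3}; not q there: 3:T. ✓
4: successors {1}; not q there: 1:T. ✓
5: successors {5}; not q there: 5:F. ✗
— 3 worlds.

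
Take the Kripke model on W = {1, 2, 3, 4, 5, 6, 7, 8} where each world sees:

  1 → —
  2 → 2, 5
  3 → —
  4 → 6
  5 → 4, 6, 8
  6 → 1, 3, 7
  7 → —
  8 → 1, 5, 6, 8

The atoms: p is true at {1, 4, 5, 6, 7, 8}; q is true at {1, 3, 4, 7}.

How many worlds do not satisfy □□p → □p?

1: □□p is T, □p is T. ✓
2: □□p is F, □p is F. ✓
3: □□p is T, □p is T. ✓
4: □□p is F, □p is T. ✓
5: □□p is F, □p is T. ✓
6: □□p is T, □p is F. ✗
7: □□p is T, □p is T. ✓
8: □□p is F, □p is T. ✓
Satisfying worlds: {1, 2, 3, 4, 5, 7, 8}.
So □□p → □p fails at the other 1 world.

1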